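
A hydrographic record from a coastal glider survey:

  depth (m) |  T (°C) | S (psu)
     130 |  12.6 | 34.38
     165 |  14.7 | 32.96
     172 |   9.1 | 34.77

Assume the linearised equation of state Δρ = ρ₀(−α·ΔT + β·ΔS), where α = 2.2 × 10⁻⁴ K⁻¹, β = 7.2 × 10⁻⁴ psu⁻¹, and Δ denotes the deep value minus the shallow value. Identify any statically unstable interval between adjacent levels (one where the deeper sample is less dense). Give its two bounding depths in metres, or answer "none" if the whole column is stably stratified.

130–165 m

Evaluate Δρ/ρ₀ = −αΔT + βΔS across each adjacent pair:
  130–165 m: −αΔT+βΔS = −(2.2 × 10⁻⁴)(+2.1)+(7.2 × 10⁻⁴)(-1.42) = -1.5 × 10⁻³ → UNSTABLE
  165–172 m: −αΔT+βΔS = −(2.2 × 10⁻⁴)(-5.6)+(7.2 × 10⁻⁴)(+1.81) = 2.5 × 10⁻³ → stable
The 130–165 m interval has Δρ < 0: lighter water underlies denser water.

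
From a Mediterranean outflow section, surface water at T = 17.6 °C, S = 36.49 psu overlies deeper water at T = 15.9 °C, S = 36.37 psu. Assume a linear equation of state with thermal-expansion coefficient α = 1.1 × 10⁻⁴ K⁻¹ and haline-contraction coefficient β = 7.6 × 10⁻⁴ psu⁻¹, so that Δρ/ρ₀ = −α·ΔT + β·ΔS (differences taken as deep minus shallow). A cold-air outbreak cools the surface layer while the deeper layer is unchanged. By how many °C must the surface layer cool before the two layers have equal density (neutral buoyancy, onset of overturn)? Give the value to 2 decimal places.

0.87 °C

Neutral buoyancy requires Δρ = 0, i.e. −α(T_deep − T_surf′) + β(S_deep − S_surf) = 0.
T_surf′ = T_deep − (β/α)·ΔS = 15.9 − (7.6 × 10⁻⁴/1.1 × 10⁻⁴)·(-0.12) = 16.7291 °C.
Cooling required: 17.6 − (16.7291) = 0.8709 °C.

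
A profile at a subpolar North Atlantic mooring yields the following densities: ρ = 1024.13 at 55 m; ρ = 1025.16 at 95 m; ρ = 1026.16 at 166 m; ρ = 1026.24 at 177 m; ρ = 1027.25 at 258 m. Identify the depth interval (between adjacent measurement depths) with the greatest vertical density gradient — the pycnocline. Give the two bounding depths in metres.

55–95 m

Compute the density gradient over each adjacent pair:
  55–95 m: Δρ/Δz = 1.03/40 = 0.026 kg m⁻⁴
  95–166 m: Δρ/Δz = 1.00/71 = 0.014 kg m⁻⁴
  166–177 m: Δρ/Δz = 0.08/11 = 7.3 × 10⁻³ kg m⁻⁴
  177–258 m: Δρ/Δz = 1.01/81 = 0.012 kg m⁻⁴
The largest gradient is in the 55–95 m interval — the pycnocline.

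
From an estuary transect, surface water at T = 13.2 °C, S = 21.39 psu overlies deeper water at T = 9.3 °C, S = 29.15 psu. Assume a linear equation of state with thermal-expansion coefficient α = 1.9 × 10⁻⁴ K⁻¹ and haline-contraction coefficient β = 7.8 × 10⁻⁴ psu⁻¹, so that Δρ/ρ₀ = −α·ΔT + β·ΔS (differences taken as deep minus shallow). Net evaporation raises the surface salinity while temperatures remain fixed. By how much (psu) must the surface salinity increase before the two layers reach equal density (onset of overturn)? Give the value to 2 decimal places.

8.71 psu

Neutral buoyancy requires −α(T_deep − T_surf) + β(S_deep − S_surf′) = 0.
S_surf′ = S_deep − (α/β)·ΔT = 29.15 − (1.9 × 10⁻⁴/7.8 × 10⁻⁴)·(-3.9) = 30.1000 psu.
Increase required: 30.1000 − 21.39 = 8.7100 psu.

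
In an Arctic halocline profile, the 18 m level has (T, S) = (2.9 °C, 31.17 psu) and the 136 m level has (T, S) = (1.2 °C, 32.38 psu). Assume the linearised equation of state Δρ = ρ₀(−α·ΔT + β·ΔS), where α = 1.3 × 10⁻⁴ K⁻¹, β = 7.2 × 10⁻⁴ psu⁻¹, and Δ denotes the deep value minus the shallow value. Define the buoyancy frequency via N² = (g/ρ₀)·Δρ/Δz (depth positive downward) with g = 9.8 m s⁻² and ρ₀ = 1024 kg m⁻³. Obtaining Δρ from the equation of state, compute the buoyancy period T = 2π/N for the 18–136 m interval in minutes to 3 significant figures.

ΔT = -1.7 K, ΔS = +1.21 psu (deep − shallow).
Δρ/ρ₀ = −αΔT + βΔS = 2.21 × 10⁻⁴ + 8.712 × 10⁻⁴ = 1.0922 × 10⁻³, so Δρ ≈ 1.118 kg m⁻³.
N² = (g/ρ₀)·Δρ/Δz = g·(Δρ/ρ₀)/Δz = 9.8 × 1.0922 × 10⁻³ / 118 = 9.0708 × 10⁻⁵ s⁻².
N = √(9.0708 × 10⁻⁵) = 9.5241 × 10⁻³ rad s⁻¹ → T = 2π/N = 659.71 s = 10.995 min ≈ 11.0 min.

11.0 min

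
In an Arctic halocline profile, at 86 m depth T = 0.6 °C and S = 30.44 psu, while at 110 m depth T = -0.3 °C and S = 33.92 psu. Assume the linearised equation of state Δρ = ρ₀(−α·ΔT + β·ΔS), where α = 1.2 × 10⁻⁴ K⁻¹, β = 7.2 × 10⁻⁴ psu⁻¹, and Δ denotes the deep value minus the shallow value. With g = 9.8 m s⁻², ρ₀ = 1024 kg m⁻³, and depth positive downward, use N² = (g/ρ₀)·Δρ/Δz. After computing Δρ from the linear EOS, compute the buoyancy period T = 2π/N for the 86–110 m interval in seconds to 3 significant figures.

ΔT = -0.9 K, ΔS = +3.48 psu (deep − shallow).
Δρ/ρ₀ = −αΔT + βΔS = 1.08 × 10⁻⁴ + 2.5056 × 10⁻³ = 2.6136 × 10⁻³, so Δρ ≈ 2.676 kg m⁻³.
N² = (g/ρ₀)·Δρ/Δz = g·(Δρ/ρ₀)/Δz = 9.8 × 2.6136 × 10⁻³ / 24 = 1.0672 × 10⁻³ s⁻².
N = √(1.0672 × 10⁻³) = 0.032668 rad s⁻¹ → T = 2π/N = 192.33 s ≈ 192 s.

192 s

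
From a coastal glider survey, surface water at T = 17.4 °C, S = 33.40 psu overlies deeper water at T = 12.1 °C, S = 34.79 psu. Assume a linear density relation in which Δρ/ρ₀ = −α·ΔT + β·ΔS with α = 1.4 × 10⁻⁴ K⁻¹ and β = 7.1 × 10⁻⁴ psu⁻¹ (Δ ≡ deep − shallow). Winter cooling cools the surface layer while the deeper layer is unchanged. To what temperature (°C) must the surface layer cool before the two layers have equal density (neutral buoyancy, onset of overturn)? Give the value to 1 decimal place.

Neutral buoyancy requires Δρ = 0, i.e. −α(T_deep − T_surf′) + β(S_deep − S_surf) = 0.
T_surf′ = T_deep − (β/α)·ΔS = 12.1 − (7.1 × 10⁻⁴/1.4 × 10⁻⁴)·(+1.39) = 5.051 °C.
Cooling required: 17.4 − (5.051) = 12.349 °C.

5.1 °C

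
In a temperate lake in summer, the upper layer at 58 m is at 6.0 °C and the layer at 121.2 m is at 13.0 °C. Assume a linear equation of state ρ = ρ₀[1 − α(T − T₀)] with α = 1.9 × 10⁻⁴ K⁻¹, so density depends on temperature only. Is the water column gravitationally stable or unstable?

ΔT = 13.0 − 6.0 = +7.0 K, so Δρ/ρ₀ = −αΔT = -1.33 × 10⁻³.
Δρ/ρ₀ < 0, so Δρ < 0: deeper water is lighter → statically unstable; the column would overturn.

unstable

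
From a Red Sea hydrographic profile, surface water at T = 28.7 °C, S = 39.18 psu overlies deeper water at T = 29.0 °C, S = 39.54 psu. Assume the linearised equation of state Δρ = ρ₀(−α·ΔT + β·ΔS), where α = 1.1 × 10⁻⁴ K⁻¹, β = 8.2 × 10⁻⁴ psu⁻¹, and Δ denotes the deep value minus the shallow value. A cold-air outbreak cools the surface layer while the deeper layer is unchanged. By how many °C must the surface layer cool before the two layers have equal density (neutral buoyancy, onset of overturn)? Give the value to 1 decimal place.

2.4 °C

Neutral buoyancy requires Δρ = 0, i.e. −α(T_deep − T_surf′) + β(S_deep − S_surf) = 0.
T_surf′ = T_deep − (β/α)·ΔS = 29.0 − (8.2 × 10⁻⁴/1.1 × 10⁻⁴)·(+0.36) = 26.316 °C.
Cooling required: 28.7 − (26.316) = 2.384 °C.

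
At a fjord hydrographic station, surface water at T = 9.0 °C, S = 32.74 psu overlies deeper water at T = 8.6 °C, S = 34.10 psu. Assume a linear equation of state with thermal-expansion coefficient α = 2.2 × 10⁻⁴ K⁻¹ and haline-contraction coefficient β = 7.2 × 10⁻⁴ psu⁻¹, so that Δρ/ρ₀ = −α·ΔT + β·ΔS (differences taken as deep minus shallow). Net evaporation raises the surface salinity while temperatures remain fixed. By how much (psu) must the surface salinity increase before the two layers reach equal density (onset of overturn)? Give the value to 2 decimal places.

Neutral buoyancy requires −α(T_deep − T_surf) + β(S_deep − S_surf′) = 0.
S_surf′ = S_deep − (α/β)·ΔT = 34.10 − (2.2 × 10⁻⁴/7.2 × 10⁻⁴)·(-0.4) = 34.2222 psu.
Increase required: 34.2222 − 32.74 = 1.4822 psu.

1.48 psu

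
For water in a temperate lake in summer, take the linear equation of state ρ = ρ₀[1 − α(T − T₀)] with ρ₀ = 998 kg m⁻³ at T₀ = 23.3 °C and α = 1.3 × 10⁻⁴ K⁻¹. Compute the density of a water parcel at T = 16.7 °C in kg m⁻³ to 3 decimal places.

998.856 kg m⁻³

T − T₀ = -6.6 K.
Bracket = 1 − α·(-6.6) = 1 + (8.58 × 10⁻⁴) = 1.0008580.
ρ = 998 × 1.0008580 = 998.856 kg m⁻³.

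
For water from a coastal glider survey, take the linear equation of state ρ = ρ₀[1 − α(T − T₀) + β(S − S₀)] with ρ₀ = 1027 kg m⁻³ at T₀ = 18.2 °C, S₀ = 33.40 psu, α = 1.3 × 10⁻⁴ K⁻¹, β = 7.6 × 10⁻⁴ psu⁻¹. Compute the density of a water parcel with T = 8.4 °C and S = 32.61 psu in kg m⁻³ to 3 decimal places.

T − T₀ = -9.8 K, S − S₀ = -0.79 psu.
Bracket = 1 − α·(-9.8) + β·(-0.79) = 1 + (6.736 × 10⁻⁴) = 1.0006736.
ρ = 1027 × 1.0006736 = 1027.692 kg m⁻³.

1027.692 kg m⁻³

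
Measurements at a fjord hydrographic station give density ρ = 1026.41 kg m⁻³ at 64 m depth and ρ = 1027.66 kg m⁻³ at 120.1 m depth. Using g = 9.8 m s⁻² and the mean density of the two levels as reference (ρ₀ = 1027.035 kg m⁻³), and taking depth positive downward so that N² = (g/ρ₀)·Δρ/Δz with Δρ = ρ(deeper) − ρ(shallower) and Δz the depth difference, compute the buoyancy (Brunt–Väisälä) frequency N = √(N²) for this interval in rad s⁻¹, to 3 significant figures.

0.0146 rad s⁻¹

Δρ = 1027.66 − 1026.41 = 1.25 kg m⁻³ over Δz = 120.1 − 64 = 56.1 m.
N² = (9.8/1027.035) × (1.25/56.1) = 2.1261 × 10⁻⁴ s⁻².
N = √(2.1261 × 10⁻⁴) = 0.014581 rad s⁻¹ ≈ 0.0146 rad s⁻¹.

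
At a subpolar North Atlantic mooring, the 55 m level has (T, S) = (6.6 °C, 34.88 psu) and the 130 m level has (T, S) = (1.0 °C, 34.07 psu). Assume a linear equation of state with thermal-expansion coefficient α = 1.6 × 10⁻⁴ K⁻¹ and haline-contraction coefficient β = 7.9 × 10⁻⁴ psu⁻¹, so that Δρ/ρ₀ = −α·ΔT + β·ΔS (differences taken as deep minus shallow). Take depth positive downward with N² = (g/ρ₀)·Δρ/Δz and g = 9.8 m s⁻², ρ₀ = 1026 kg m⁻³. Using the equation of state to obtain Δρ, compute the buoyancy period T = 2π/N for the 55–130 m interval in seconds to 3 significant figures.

ΔT = -5.6 K, ΔS = -0.81 psu (deep − shallow).
Δρ/ρ₀ = −αΔT + βΔS = 8.96 × 10⁻⁴ − 6.399 × 10⁻⁴ = 2.561 × 10⁻⁴, so Δρ ≈ 0.2628 kg m⁻³.
N² = (g/ρ₀)·Δρ/Δz = g·(Δρ/ρ₀)/Δz = 9.8 × 2.561 × 10⁻⁴ / 75 = 3.3464 × 10⁻⁵ s⁻².
N = √(3.3464 × 10⁻⁵) = 5.7848 × 10⁻³ rad s⁻¹ → T = 2π/N = 1.0862 × 10³ s ≈ 1.09 × 10³ s.

1.09 × 10³ s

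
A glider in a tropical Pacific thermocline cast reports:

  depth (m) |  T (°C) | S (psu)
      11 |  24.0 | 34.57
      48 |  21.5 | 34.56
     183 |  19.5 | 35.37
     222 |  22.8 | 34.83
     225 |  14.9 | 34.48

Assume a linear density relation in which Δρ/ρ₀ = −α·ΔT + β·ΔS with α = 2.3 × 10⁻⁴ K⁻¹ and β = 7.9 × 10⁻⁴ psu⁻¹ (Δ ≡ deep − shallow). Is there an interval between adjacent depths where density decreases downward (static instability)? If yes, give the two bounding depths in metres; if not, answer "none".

Evaluate Δρ/ρ₀ = −αΔT + βΔS across each adjacent pair:
  11–48 m: −αΔT+βΔS = −(2.3 × 10⁻⁴)(-2.5)+(7.9 × 10⁻⁴)(-0.01) = 5.7 × 10⁻⁴ → stable
  48–183 m: −αΔT+βΔS = −(2.3 × 10⁻⁴)(-2.0)+(7.9 × 10⁻⁴)(+0.81) = 1.1 × 10⁻³ → stable
  183–222 m: −αΔT+βΔS = −(2.3 × 10⁻⁴)(+3.3)+(7.9 × 10⁻⁴)(-0.54) = -1.2 × 10⁻³ → UNSTABLE
  222–225 m: −αΔT+βΔS = −(2.3 × 10⁻⁴)(-7.9)+(7.9 × 10⁻⁴)(-0.35) = 1.5 × 10⁻³ → stable
The 183–222 m interval has Δρ < 0: lighter water underlies denser water.

183–222 m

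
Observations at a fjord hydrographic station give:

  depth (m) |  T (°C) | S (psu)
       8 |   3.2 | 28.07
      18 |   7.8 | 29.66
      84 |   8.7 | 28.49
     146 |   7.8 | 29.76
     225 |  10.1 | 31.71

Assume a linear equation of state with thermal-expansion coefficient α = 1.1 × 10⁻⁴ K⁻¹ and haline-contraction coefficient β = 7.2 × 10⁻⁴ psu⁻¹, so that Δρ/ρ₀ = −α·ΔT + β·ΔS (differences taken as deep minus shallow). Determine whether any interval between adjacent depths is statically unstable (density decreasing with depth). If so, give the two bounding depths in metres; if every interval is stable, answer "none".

18–84 m

Evaluate Δρ/ρ₀ = −αΔT + βΔS across each adjacent pair:
  8–18 m: −αΔT+βΔS = −(1.1 × 10⁻⁴)(+4.6)+(7.2 × 10⁻⁴)(+1.59) = 6.4 × 10⁻⁴ → stable
  18–84 m: −αΔT+βΔS = −(1.1 × 10⁻⁴)(+0.9)+(7.2 × 10⁻⁴)(-1.17) = -9.4 × 10⁻⁴ → UNSTABLE
  84–146 m: −αΔT+βΔS = −(1.1 × 10⁻⁴)(-0.9)+(7.2 × 10⁻⁴)(+1.27) = 1.0 × 10⁻³ → stable
  146–225 m: −αΔT+βΔS = −(1.1 × 10⁻⁴)(+2.3)+(7.2 × 10⁻⁴)(+1.95) = 1.2 × 10⁻³ → stable
The 18–84 m interval has Δρ < 0: lighter water underlies denser water.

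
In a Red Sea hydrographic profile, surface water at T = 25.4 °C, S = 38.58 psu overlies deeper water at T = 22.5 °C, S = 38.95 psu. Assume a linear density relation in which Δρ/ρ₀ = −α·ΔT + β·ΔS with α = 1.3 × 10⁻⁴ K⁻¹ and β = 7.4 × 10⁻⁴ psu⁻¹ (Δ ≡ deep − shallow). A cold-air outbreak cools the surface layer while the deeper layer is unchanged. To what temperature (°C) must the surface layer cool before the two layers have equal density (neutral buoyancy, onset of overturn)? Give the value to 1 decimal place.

Neutral buoyancy requires Δρ = 0, i.e. −α(T_deep − T_surf′) + β(S_deep − S_surf) = 0.
T_surf′ = T_deep − (β/α)·ΔS = 22.5 − (7.4 × 10⁻⁴/1.3 × 10⁻⁴)·(+0.37) = 20.394 °C.
Cooling required: 25.4 − (20.394) = 5.006 °C.

20.4 °C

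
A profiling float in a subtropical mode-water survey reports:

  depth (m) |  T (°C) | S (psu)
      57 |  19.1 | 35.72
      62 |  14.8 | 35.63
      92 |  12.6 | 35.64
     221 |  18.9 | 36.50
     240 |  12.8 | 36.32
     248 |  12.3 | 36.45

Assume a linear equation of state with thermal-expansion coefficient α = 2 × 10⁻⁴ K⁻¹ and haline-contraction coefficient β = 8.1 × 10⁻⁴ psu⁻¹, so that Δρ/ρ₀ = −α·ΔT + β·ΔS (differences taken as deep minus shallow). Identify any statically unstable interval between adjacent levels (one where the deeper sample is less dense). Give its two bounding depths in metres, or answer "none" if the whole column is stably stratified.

Evaluate Δρ/ρ₀ = −αΔT + βΔS across each adjacent pair:
  57–62 m: −αΔT+βΔS = −(2 × 10⁻⁴)(-4.3)+(8.1 × 10⁻⁴)(-0.09) = 7.9 × 10⁻⁴ → stable
  62–92 m: −αΔT+βΔS = −(2 × 10⁻⁴)(-2.2)+(8.1 × 10⁻⁴)(+0.01) = 4.5 × 10⁻⁴ → stable
  92–221 m: −αΔT+βΔS = −(2 × 10⁻⁴)(+6.3)+(8.1 × 10⁻⁴)(+0.86) = -5.6 × 10⁻⁴ → UNSTABLE
  221–240 m: −αΔT+βΔS = −(2 × 10⁻⁴)(-6.1)+(8.1 × 10⁻⁴)(-0.18) = 1.1 × 10⁻³ → stable
  240–248 m: −αΔT+βΔS = −(2 × 10⁻⁴)(-0.5)+(8.1 × 10⁻⁴)(+0.13) = 2.1 × 10⁻⁴ → stable
The 92–221 m interval has Δρ < 0: lighter water underlies denser water.

92–221 m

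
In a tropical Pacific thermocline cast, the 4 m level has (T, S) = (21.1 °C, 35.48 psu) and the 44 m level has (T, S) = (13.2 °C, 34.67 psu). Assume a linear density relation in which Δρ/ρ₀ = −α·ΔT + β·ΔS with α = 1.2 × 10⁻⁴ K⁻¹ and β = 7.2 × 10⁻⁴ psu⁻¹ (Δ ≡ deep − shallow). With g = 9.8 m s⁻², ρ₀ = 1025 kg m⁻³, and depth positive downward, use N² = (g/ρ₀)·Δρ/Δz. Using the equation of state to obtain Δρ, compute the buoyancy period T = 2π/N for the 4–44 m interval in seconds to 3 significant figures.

ΔT = -7.9 K, ΔS = -0.81 psu (deep − shallow).
Δρ/ρ₀ = −αΔT + βΔS = 9.48 × 10⁻⁴ − 5.832 × 10⁻⁴ = 3.648 × 10⁻⁴, so Δρ ≈ 0.3739 kg m⁻³.
N² = (g/ρ₀)·Δρ/Δz = g·(Δρ/ρ₀)/Δz = 9.8 × 3.648 × 10⁻⁴ / 40 = 8.9376 × 10⁻⁵ s⁻².
N = √(8.9376 × 10⁻⁵) = 9.4539 × 10⁻³ rad s⁻¹ → T = 2π/N = 664.61 s ≈ 665 s.

665 s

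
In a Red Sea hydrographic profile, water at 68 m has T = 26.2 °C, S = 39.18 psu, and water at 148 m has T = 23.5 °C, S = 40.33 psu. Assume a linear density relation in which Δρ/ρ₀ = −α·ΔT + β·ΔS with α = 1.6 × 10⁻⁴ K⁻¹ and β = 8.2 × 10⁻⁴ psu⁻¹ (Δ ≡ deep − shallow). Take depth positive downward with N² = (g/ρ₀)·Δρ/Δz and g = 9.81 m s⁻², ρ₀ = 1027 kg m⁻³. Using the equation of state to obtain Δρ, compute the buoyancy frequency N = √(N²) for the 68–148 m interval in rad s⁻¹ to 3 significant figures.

0.0130 rad s⁻¹

ΔT = -2.7 K, ΔS = +1.15 psu (deep − shallow).
Δρ/ρ₀ = −αΔT + βΔS = 4.32 × 10⁻⁴ + 9.43 × 10⁻⁴ = 1.375 × 10⁻³, so Δρ ≈ 1.412 kg m⁻³.
N² = (g/ρ₀)·Δρ/Δz = g·(Δρ/ρ₀)/Δz = 9.81 × 1.375 × 10⁻³ / 80 = 1.6861 × 10⁻⁴ s⁻².
N = √(1.6861 × 10⁻⁴) = 0.012985 rad s⁻¹ ≈ 0.0130 rad s⁻¹.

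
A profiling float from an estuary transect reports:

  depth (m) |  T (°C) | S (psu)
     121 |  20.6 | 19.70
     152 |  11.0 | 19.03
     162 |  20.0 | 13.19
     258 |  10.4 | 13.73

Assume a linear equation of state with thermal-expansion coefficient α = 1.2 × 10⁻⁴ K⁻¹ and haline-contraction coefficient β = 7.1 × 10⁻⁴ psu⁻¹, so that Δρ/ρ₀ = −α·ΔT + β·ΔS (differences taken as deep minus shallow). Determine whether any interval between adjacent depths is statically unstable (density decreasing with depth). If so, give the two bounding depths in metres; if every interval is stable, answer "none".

Evaluate Δρ/ρ₀ = −αΔT + βΔS across each adjacent pair:
  121–152 m: −αΔT+βΔS = −(1.2 × 10⁻⁴)(-9.6)+(7.1 × 10⁻⁴)(-0.67) = 6.8 × 10⁻⁴ → stable
  152–162 m: −αΔT+βΔS = −(1.2 × 10⁻⁴)(+9.0)+(7.1 × 10⁻⁴)(-5.84) = -5.2 × 10⁻³ → UNSTABLE
  162–258 m: −αΔT+βΔS = −(1.2 × 10⁻⁴)(-9.6)+(7.1 × 10⁻⁴)(+0.54) = 1.5 × 10⁻³ → stable
The 152–162 m interval has Δρ < 0: lighter water underlies denser water.

152–162 m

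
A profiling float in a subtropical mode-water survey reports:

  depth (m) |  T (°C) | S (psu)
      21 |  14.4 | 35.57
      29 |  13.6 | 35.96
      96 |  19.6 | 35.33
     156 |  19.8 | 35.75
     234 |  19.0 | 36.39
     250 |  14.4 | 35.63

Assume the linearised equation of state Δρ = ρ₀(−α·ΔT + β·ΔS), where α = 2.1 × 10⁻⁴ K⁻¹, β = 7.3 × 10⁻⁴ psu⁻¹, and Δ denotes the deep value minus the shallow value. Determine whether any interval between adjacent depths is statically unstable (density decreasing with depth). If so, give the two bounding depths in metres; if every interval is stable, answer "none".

29–96 m

Evaluate Δρ/ρ₀ = −αΔT + βΔS across each adjacent pair:
  21–29 m: −αΔT+βΔS = −(2.1 × 10⁻⁴)(-0.8)+(7.3 × 10⁻⁴)(+0.39) = 4.5 × 10⁻⁴ → stable
  29–96 m: −αΔT+βΔS = −(2.1 × 10⁻⁴)(+6.0)+(7.3 × 10⁻⁴)(-0.63) = -1.7 × 10⁻³ → UNSTABLE
  96–156 m: −αΔT+βΔS = −(2.1 × 10⁻⁴)(+0.2)+(7.3 × 10⁻⁴)(+0.42) = 2.6 × 10⁻⁴ → stable
  156–234 m: −αΔT+βΔS = −(2.1 × 10⁻⁴)(-0.8)+(7.3 × 10⁻⁴)(+0.64) = 6.4 × 10⁻⁴ → stable
  234–250 m: −αΔT+βΔS = −(2.1 × 10⁻⁴)(-4.6)+(7.3 × 10⁻⁴)(-0.76) = 4.1 × 10⁻⁴ → stable
The 29–96 m interval has Δρ < 0: lighter water underlies denser water.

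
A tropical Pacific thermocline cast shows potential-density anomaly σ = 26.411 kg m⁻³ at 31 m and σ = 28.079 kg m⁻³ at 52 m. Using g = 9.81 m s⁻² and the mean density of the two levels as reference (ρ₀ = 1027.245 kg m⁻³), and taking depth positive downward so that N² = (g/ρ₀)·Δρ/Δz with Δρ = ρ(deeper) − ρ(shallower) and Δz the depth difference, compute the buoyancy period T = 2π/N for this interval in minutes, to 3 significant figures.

3.80 min

Δρ = 1028.079 − 1026.411 = 1.668 kg m⁻³ over Δz = 52 − 31 = 21 m.
N² = (9.81/1027.245) × (1.668/21) = 7.5853 × 10⁻⁴ s⁻².
N = √(7.5853 × 10⁻⁴) = 0.027541 rad s⁻¹, so T = 2π/N = 228.14 s = 3.8023 min ≈ 3.80 min.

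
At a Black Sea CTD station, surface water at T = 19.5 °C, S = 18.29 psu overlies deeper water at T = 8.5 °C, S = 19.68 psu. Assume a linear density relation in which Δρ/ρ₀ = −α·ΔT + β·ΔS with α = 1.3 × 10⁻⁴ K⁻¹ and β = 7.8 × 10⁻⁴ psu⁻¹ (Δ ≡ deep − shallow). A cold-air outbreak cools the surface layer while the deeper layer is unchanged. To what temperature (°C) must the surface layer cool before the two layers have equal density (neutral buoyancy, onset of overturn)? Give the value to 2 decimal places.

0.16 °C

Neutral buoyancy requires Δρ = 0, i.e. −α(T_deep − T_surf′) + β(S_deep − S_surf) = 0.
T_surf′ = T_deep − (β/α)·ΔS = 8.5 − (7.8 × 10⁻⁴/1.3 × 10⁻⁴)·(+1.39) = 0.1600 °C.
Cooling required: 19.5 − (0.1600) = 19.3400 °C.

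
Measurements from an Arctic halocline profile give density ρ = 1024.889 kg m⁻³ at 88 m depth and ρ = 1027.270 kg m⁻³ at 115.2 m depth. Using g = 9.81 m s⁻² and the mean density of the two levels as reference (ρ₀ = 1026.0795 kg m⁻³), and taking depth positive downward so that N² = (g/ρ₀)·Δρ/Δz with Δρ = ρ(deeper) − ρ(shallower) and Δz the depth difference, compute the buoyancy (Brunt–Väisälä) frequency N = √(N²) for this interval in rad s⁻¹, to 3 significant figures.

Δρ = 1027.270 − 1024.889 = 2.381 kg m⁻³ over Δz = 115.2 − 88 = 27.2 m.
N² = (9.81/1026.0795) × (2.381/27.2) = 8.3691 × 10⁻⁴ s⁻².
N = √(8.3691 × 10⁻⁴) = 0.028929 rad s⁻¹ ≈ 0.0289 rad s⁻¹.

0.0289 rad s⁻¹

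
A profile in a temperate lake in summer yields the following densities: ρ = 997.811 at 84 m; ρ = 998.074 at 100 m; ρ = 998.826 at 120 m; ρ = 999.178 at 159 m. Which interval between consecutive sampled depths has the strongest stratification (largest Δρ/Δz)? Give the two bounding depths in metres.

Compute the density gradient over each adjacent pair:
  84–100 m: Δρ/Δz = 0.263/16 = 0.016 kg m⁻⁴
  100–120 m: Δρ/Δz = 0.752/20 = 0.038 kg m⁻⁴
  120–159 m: Δρ/Δz = 0.352/39 = 9.0 × 10⁻³ kg m⁻⁴
The largest gradient is in the 100–120 m interval — the pycnocline.

100–120 m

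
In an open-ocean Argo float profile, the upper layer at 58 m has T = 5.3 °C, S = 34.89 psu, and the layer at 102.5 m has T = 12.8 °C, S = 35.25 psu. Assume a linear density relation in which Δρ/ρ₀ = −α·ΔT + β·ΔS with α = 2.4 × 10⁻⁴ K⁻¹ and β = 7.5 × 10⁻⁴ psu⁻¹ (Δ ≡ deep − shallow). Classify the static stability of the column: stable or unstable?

ΔT = 12.8 − 5.3 = +7.5 K and ΔS = 35.25 − 34.89 = +0.36 psu (deep − shallow).
−αΔT = -1.80 × 10⁻³; βΔS = 2.70 × 10⁻⁴; sum Δρ/ρ₀ = -1.53 × 10⁻³.
Δρ/ρ₀ < 0, so Δρ < 0: deeper water is lighter → statically unstable; the column would overturn.

unstable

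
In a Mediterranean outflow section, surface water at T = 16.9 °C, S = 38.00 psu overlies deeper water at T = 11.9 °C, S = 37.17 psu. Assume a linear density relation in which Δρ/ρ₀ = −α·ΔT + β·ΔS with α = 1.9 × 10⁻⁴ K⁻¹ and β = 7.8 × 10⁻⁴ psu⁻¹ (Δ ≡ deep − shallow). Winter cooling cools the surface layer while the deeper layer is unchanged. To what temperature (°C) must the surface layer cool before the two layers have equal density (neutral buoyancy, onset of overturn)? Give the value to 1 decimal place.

15.3 °C

Neutral buoyancy requires Δρ = 0, i.e. −α(T_deep − T_surf′) + β(S_deep − S_surf) = 0.
T_surf′ = T_deep − (β/α)·ΔS = 11.9 − (7.8 × 10⁻⁴/1.9 × 10⁻⁴)·(-0.83) = 15.307 °C.
Cooling required: 16.9 − (15.307) = 1.593 °C.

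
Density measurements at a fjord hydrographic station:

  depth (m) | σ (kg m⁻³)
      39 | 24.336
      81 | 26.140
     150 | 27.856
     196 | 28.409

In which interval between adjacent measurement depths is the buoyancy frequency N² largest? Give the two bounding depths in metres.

39–81 m

Compute the density gradient over each adjacent pair:
  39–81 m: Δρ/Δz = 1.804/42 = 0.043 kg m⁻⁴
  81–150 m: Δρ/Δz = 1.716/69 = 0.025 kg m⁻⁴
  150–196 m: Δρ/Δz = 0.553/46 = 0.012 kg m⁻⁴
The largest gradient is in the 39–81 m interval — the pycnocline.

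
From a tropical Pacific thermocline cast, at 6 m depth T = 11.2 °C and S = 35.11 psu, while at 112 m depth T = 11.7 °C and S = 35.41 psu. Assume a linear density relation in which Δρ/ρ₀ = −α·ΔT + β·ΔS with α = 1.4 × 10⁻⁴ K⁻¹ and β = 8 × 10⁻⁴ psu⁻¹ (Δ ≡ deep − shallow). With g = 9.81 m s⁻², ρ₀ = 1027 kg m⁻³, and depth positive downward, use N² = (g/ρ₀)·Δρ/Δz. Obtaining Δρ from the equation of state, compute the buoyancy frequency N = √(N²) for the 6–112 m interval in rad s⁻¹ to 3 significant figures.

3.97 × 10⁻³ rad s⁻¹

ΔT = +0.5 K, ΔS = +0.30 psu (deep − shallow).
Δρ/ρ₀ = −αΔT + βΔS = -7.00 × 10⁻⁵ + 2.40 × 10⁻⁴ = 1.70 × 10⁻⁴, so Δρ ≈ 0.1746 kg m⁻³.
N² = (g/ρ₀)·Δρ/Δz = g·(Δρ/ρ₀)/Δz = 9.81 × 1.70 × 10⁻⁴ / 106 = 1.5733 × 10⁻⁵ s⁻².
N = √(1.5733 × 10⁻⁵) = 3.9665 × 10⁻³ rad s⁻¹ ≈ 3.97 × 10⁻³ rad s⁻¹.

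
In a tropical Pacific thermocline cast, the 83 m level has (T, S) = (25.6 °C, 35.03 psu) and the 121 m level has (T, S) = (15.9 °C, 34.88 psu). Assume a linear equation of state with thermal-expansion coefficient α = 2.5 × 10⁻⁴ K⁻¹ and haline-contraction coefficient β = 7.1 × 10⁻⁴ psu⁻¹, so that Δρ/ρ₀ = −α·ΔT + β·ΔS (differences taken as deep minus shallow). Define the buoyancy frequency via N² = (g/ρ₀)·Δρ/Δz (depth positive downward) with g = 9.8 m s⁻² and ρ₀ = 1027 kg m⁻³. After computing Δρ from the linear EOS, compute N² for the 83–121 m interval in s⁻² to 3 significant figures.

ΔT = -9.7 K, ΔS = -0.15 psu (deep − shallow).
Δρ/ρ₀ = −αΔT + βΔS = 2.425 × 10⁻³ − 1.065 × 10⁻⁴ = 2.3185 × 10⁻³, so Δρ ≈ 2.381 kg m⁻³.
N² = (g/ρ₀)·Δρ/Δz = g·(Δρ/ρ₀)/Δz = 9.8 × 2.3185 × 10⁻³ / 38 = 5.9793 × 10⁻⁴ s⁻² ≈ 5.98 × 10⁻⁴ s⁻².

5.98 × 10⁻⁴ s⁻²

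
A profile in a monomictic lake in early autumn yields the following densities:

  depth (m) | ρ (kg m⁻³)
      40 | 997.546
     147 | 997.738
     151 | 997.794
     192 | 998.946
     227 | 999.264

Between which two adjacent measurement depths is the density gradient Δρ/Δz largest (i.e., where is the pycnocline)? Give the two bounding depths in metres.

151–192 m

Compute the density gradient over each adjacent pair:
  40–147 m: Δρ/Δz = 0.192/107 = 1.8 × 10⁻³ kg m⁻⁴
  147–151 m: Δρ/Δz = 0.056/4 = 0.014 kg m⁻⁴
  151–192 m: Δρ/Δz = 1.152/41 = 0.028 kg m⁻⁴
  192–227 m: Δρ/Δz = 0.318/35 = 9.1 × 10⁻³ kg m⁻⁴
The largest gradient is in the 151–192 m interval — the pycnocline.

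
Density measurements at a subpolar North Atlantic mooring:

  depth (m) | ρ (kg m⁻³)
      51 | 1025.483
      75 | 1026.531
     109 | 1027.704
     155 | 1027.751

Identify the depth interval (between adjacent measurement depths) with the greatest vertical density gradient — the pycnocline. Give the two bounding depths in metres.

51–75 m

Compute the density gradient over each adjacent pair:
  51–75 m: Δρ/Δz = 1.048/24 = 0.044 kg m⁻⁴
  75–109 m: Δρ/Δz = 1.173/34 = 0.035 kg m⁻⁴
  109–155 m: Δρ/Δz = 0.047/46 = 1.0 × 10⁻³ kg m⁻⁴
The largest gradient is in the 51–75 m interval — the pycnocline.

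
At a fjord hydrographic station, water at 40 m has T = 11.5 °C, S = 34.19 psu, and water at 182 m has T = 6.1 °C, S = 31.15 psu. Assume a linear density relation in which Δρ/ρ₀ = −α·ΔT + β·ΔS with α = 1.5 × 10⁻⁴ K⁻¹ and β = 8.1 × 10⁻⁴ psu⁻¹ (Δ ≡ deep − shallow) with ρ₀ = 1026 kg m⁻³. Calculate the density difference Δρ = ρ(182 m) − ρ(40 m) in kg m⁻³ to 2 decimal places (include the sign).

-1.70 kg m⁻³

ΔT = -5.4 K, ΔS = -3.04 psu (deep − shallow).
Δρ/ρ₀ = −(1.5 × 10⁻⁴)(-5.4) + (8.1 × 10⁻⁴)(-3.04) = -1.6524 × 10⁻³.
Δρ = 1026 × (-1.6524 × 10⁻³) = -1.70 kg m⁻³.
Negative Δρ: lighter below, statically unstable.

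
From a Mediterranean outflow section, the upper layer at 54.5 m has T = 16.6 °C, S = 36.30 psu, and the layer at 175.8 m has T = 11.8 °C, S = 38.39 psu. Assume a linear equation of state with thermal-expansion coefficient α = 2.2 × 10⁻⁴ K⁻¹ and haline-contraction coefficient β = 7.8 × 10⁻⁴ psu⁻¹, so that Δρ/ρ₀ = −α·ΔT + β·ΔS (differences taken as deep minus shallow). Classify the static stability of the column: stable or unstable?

ΔT = 11.8 − 16.6 = -4.8 K and ΔS = 38.39 − 36.30 = +2.09 psu (deep − shallow).
−αΔT = 1.056 × 10⁻³; βΔS = 1.6302 × 10⁻³; sum Δρ/ρ₀ = 2.6862 × 10⁻³.
Δρ/ρ₀ > 0, so Δρ > 0: deeper water is denser → statically stable.

stable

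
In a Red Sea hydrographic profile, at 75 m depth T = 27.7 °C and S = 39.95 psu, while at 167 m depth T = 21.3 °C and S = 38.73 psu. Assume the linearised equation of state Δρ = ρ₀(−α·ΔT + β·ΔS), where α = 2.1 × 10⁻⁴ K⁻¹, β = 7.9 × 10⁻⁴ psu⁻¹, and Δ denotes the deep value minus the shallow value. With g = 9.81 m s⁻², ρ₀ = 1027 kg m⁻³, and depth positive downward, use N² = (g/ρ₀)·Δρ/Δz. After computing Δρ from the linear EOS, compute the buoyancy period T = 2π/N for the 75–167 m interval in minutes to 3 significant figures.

16.4 min

ΔT = -6.4 K, ΔS = -1.22 psu (deep − shallow).
Δρ/ρ₀ = −αΔT + βΔS = 1.344 × 10⁻³ − 9.638 × 10⁻⁴ = 3.802 × 10⁻⁴, so Δρ ≈ 0.3905 kg m⁻³.
N² = (g/ρ₀)·Δρ/Δz = g·(Δρ/ρ₀)/Δz = 9.81 × 3.802 × 10⁻⁴ / 92 = 4.0541 × 10⁻⁵ s⁻².
N = √(4.0541 × 10⁻⁵) = 6.3672 × 10⁻³ rad s⁻¹ → T = 2π/N = 986.81 s = 16.447 min ≈ 16.4 min.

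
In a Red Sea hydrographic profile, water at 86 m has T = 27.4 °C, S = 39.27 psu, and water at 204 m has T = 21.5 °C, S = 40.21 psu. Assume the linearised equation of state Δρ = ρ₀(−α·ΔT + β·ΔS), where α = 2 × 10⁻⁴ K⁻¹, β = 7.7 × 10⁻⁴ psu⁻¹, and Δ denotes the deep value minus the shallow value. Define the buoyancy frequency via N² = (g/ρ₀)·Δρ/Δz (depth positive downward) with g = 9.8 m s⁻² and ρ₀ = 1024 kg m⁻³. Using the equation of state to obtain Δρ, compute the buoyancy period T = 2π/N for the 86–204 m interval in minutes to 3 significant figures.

8.33 min

ΔT = -5.9 K, ΔS = +0.94 psu (deep − shallow).
Δρ/ρ₀ = −αΔT + βΔS = 1.18 × 10⁻³ + 7.238 × 10⁻⁴ = 1.9038 × 10⁻³, so Δρ ≈ 1.949 kg m⁻³.
N² = (g/ρ₀)·Δρ/Δz = g·(Δρ/ρ₀)/Δz = 9.8 × 1.9038 × 10⁻³ / 118 = 1.5811 × 10⁻⁴ s⁻².
N = √(1.5811 × 10⁻⁴) = 0.012574 rad s⁻¹ → T = 2π/N = 499.70 s = 8.3283 min ≈ 8.33 min.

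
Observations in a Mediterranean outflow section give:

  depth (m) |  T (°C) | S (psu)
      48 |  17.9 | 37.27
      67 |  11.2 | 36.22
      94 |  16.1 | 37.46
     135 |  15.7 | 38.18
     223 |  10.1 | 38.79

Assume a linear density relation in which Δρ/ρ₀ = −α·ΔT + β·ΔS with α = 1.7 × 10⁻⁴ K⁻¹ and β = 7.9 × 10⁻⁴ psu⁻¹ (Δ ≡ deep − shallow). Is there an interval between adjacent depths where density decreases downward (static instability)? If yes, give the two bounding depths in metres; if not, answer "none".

Evaluate Δρ/ρ₀ = −αΔT + βΔS across each adjacent pair:
  48–67 m: −αΔT+βΔS = −(1.7 × 10⁻⁴)(-6.7)+(7.9 × 10⁻⁴)(-1.05) = 3.1 × 10⁻⁴ → stable
  67–94 m: −αΔT+βΔS = −(1.7 × 10⁻⁴)(+4.9)+(7.9 × 10⁻⁴)(+1.24) = 1.5 × 10⁻⁴ → stable
  94–135 m: −αΔT+βΔS = −(1.7 × 10⁻⁴)(-0.4)+(7.9 × 10⁻⁴)(+0.72) = 6.4 × 10⁻⁴ → stable
  135–223 m: −αΔT+βΔS = −(1.7 × 10⁻⁴)(-5.6)+(7.9 × 10⁻⁴)(+0.61) = 1.4 × 10⁻³ → stable
Every interval has Δρ > 0: the column is stably stratified throughout.

none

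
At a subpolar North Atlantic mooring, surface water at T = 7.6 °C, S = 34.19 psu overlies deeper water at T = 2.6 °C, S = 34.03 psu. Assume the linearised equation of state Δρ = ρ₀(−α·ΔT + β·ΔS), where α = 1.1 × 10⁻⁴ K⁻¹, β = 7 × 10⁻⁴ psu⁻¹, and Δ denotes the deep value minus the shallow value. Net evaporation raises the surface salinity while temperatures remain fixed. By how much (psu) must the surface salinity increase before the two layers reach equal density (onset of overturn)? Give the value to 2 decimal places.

0.63 psu

Neutral buoyancy requires −α(T_deep − T_surf) + β(S_deep − S_surf′) = 0.
S_surf′ = S_deep − (α/β)·ΔT = 34.03 − (1.1 × 10⁻⁴/7 × 10⁻⁴)·(-5.0) = 34.8157 psu.
Increase required: 34.8157 − 34.19 = 0.6257 psu.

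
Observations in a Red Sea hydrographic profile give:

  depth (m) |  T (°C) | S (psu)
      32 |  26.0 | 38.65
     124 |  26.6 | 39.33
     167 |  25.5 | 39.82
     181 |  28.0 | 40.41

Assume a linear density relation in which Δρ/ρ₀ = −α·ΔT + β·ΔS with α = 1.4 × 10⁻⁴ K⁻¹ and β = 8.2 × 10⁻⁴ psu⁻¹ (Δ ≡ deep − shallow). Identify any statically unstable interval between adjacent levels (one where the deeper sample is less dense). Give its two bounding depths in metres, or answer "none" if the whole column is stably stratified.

none

Evaluate Δρ/ρ₀ = −αΔT + βΔS across each adjacent pair:
  32–124 m: −αΔT+βΔS = −(1.4 × 10⁻⁴)(+0.6)+(8.2 × 10⁻⁴)(+0.68) = 4.7 × 10⁻⁴ → stable
  124–167 m: −αΔT+βΔS = −(1.4 × 10⁻⁴)(-1.1)+(8.2 × 10⁻⁴)(+0.49) = 5.6 × 10⁻⁴ → stable
  167–181 m: −αΔT+βΔS = −(1.4 × 10⁻⁴)(+2.5)+(8.2 × 10⁻⁴)(+0.59) = 1.3 × 10⁻⁴ → stable
Every interval has Δρ > 0: the column is stably stratified throughout.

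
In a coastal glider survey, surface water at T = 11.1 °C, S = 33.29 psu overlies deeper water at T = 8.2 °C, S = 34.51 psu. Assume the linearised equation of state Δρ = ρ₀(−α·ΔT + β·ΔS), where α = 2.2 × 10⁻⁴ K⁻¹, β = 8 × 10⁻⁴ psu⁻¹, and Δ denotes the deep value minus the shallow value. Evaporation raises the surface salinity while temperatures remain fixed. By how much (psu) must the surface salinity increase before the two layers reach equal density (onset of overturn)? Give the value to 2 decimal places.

Neutral buoyancy requires −α(T_deep − T_surf) + β(S_deep − S_surf′) = 0.
S_surf′ = S_deep − (α/β)·ΔT = 34.51 − (2.2 × 10⁻⁴/8 × 10⁻⁴)·(-2.9) = 35.3075 psu.
Increase required: 35.3075 − 33.29 = 2.0175 psu.

2.02 psu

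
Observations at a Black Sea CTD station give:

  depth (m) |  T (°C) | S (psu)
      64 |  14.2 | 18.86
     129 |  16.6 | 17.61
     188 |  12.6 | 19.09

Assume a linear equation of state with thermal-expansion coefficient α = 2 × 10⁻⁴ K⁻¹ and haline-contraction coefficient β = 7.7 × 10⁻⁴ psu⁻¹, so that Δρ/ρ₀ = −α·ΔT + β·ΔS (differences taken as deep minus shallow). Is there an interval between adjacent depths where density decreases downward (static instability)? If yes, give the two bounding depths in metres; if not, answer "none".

64–129 m

Evaluate Δρ/ρ₀ = −αΔT + βΔS across each adjacent pair:
  64–129 m: −αΔT+βΔS = −(2 × 10⁻⁴)(+2.4)+(7.7 × 10⁻⁴)(-1.25) = -1.4 × 10⁻³ → UNSTABLE
  129–188 m: −αΔT+βΔS = −(2 × 10⁻⁴)(-4.0)+(7.7 × 10⁻⁴)(+1.48) = 1.9 × 10⁻³ → stable
The 64–129 m interval has Δρ < 0: lighter water underlies denser water.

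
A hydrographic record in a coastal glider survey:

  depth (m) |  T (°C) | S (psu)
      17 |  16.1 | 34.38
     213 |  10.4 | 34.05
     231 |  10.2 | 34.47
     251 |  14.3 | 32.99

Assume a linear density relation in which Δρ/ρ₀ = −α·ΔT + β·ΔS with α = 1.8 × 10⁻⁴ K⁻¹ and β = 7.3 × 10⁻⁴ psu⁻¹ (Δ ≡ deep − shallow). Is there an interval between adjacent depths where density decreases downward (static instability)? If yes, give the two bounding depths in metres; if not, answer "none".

231–251 m

Evaluate Δρ/ρ₀ = −αΔT + βΔS across each adjacent pair:
  17–213 m: −αΔT+βΔS = −(1.8 × 10⁻⁴)(-5.7)+(7.3 × 10⁻⁴)(-0.33) = 7.9 × 10⁻⁴ → stable
  213–231 m: −αΔT+βΔS = −(1.8 × 10⁻⁴)(-0.2)+(7.3 × 10⁻⁴)(+0.42) = 3.4 × 10⁻⁴ → stable
  231–251 m: −αΔT+βΔS = −(1.8 × 10⁻⁴)(+4.1)+(7.3 × 10⁻⁴)(-1.48) = -1.8 × 10⁻³ → UNSTABLE
The 231–251 m interval has Δρ < 0: lighter water underlies denser water.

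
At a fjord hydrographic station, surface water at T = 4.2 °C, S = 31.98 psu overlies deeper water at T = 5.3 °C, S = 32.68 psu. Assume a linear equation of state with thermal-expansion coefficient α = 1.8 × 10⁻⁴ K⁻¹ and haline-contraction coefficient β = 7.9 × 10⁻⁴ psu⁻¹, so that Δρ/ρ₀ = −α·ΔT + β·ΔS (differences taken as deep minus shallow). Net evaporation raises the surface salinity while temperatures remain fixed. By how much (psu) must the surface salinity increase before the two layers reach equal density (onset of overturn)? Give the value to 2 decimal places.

Neutral buoyancy requires −α(T_deep − T_surf) + β(S_deep − S_surf′) = 0.
S_surf′ = S_deep − (α/β)·ΔT = 32.68 − (1.8 × 10⁻⁴/7.9 × 10⁻⁴)·(+1.1) = 32.4294 psu.
Increase required: 32.4294 − 31.98 = 0.4494 psu.

0.45 psu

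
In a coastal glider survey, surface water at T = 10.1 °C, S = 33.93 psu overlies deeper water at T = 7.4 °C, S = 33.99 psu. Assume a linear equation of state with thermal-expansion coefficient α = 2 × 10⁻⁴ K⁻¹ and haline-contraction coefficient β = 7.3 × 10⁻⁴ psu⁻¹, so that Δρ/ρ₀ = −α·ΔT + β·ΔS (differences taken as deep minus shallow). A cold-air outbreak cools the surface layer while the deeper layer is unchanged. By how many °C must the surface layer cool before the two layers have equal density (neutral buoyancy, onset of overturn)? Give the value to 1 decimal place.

2.9 °C

Neutral buoyancy requires Δρ = 0, i.e. −α(T_deep − T_surf′) + β(S_deep − S_surf) = 0.
T_surf′ = T_deep − (β/α)·ΔS = 7.4 − (7.3 × 10⁻⁴/2 × 10⁻⁴)·(+0.06) = 7.181 °C.
Cooling required: 10.1 − (7.181) = 2.919 °C.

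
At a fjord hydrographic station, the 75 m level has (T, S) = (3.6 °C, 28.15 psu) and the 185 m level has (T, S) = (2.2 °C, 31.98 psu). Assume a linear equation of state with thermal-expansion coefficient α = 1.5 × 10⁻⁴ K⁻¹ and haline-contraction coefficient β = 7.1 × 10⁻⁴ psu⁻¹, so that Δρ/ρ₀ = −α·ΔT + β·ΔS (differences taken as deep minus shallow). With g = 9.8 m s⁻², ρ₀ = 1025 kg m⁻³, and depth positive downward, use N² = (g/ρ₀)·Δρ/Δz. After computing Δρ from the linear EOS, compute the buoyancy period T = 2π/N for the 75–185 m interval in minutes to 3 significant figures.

6.48 min

ΔT = -1.4 K, ΔS = +3.83 psu (deep − shallow).
Δρ/ρ₀ = −αΔT + βΔS = 2.10 × 10⁻⁴ + 2.7193 × 10⁻³ = 2.9293 × 10⁻³, so Δρ ≈ 3.003 kg m⁻³.
N² = (g/ρ₀)·Δρ/Δz = g·(Δρ/ρ₀)/Δz = 9.8 × 2.9293 × 10⁻³ / 110 = 2.6097 × 10⁻⁴ s⁻².
N = √(2.6097 × 10⁻⁴) = 0.016155 rad s⁻¹ → T = 2π/N = 388.93 s = 6.4822 min ≈ 6.48 min.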